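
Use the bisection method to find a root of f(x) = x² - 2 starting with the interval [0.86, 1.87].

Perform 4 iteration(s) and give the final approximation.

f(x) = x² - 2
Initial interval: [0.86, 1.87]

Iteration 1:
  c_1 = (0.860000 + 1.870000)/2 = 1.365000
  f(c_1) = f(1.365000) = -0.136775
  f(a) × f(c) ≥ 0, new interval: [1.365000, 1.870000]
Iteration 2:
  c_2 = (1.365000 + 1.870000)/2 = 1.617500
  f(c_2) = f(1.617500) = 0.616306
  f(a) × f(c) < 0, new interval: [1.365000, 1.617500]
Iteration 3:
  c_3 = (1.365000 + 1.617500)/2 = 1.491250
  f(c_3) = f(1.491250) = 0.223827
  f(a) × f(c) < 0, new interval: [1.365000, 1.491250]
Iteration 4:
  c_4 = (1.365000 + 1.491250)/2 = 1.428125
  f(c_4) = f(1.428125) = 0.039541
  f(a) × f(c) < 0, new interval: [1.365000, 1.428125]

After 4 iteration(s), the approximation is c_4 = 1.428125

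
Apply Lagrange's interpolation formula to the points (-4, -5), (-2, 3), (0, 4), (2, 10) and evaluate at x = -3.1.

Lagrange interpolation formula:
P(x) = Σ yᵢ × Lᵢ(x)
where Lᵢ(x) = Π_{j≠i} (x - xⱼ)/(xᵢ - xⱼ)

L_0(-3.1) = (-3.1 - (-2))/(-4 - (-2)) × (-3.1 - 0)/(-4 - 0) × (-3.1 - 2)/(-4 - 2) = 0.362313
L_1(-3.1) = (-3.1 - (-4))/(-2 - (-4)) × (-3.1 - 0)/(-2 - 0) × (-3.1 - 2)/(-2 - 2) = 0.889312
L_2(-3.1) = (-3.1 - (-4))/(0 - (-4)) × (-3.1 - (-2))/(0 - (-2)) × (-3.1 - 2)/(0 - 2) = -0.315562
L_3(-3.1) = (-3.1 - (-4))/(2 - (-4)) × (-3.1 - (-2))/(2 - (-2)) × (-3.1 - 0)/(2 - 0) = 0.063938

P(-3.1) = (-5)×L_0(-3.1) + 3×L_1(-3.1) + 4×L_2(-3.1) + 10×L_3(-3.1)
P(-3.1) = 0.233500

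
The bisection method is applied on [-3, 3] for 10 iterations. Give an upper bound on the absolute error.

Bisection error bound: |error| ≤ (b-a)/2^n
|error| ≤ (3 - (-3))/2^10 = 6/2^10
|error| ≤ 0.0058593750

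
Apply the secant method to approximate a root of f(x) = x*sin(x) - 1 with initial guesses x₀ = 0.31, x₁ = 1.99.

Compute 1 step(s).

f(x) = x*sin(x) - 1
x₀ = 0.31, x₁ = 1.99

Secant formula: x_{n+1} = x_n - f(x_n)(x_n - x_{n-1})/(f(x_n) - f(x_{n-1}))

Iteration 1:
  f(0.310000) = -0.905432
  f(1.990000) = 0.817693
  x_2 = 1.990000 - 0.817693×(1.990000 - 0.310000)/(0.817693 - (-0.905432))
       = 1.192772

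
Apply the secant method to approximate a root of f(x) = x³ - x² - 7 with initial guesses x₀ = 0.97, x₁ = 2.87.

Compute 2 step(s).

f(x) = x³ - x² - 7
x₀ = 0.97, x₁ = 2.87

Secant formula: x_{n+1} = x_n - f(x_n)(x_n - x_{n-1})/(f(x_n) - f(x_{n-1}))

Iteration 1:
  f(0.970000) = -7.028227
  f(2.870000) = 8.403003
  x_2 = 2.870000 - 8.403003×(2.870000 - 0.970000)/(8.403003 - (-7.028227))
       = 1.835364
Iteration 2:
  f(2.870000) = 8.403003
  f(1.835364) = -4.186025
  x_3 = 1.835364 - (-4.186025)×(1.835364 - 2.870000)/(-4.186025 - 8.403003)
       = 2.179395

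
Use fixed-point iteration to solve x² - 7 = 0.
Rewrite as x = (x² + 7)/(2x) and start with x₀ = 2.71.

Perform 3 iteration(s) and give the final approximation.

Equation: x² - 7 = 0
Fixed-point form: x = (x² + 7)/(2x)
x₀ = 2.71

x_1 = g(2.710000) = 2.646513
x_2 = g(2.646513) = 2.645751
x_3 = g(2.645751) = 2.645751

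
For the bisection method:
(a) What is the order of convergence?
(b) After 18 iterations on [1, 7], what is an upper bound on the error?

(a) Bisection has linear (order 1) convergence; the error is halved each step.

(b) Error bound = (b-a)/2^n = (7 - 1)/2^{18}
    = 6/2^{18}

(a) 1 (linear); (b) error ≤ 2.29e-05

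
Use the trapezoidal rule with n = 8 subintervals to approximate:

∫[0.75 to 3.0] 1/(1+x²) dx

f(x) = 1/(1+x²)
a = 0.75, b = 3.0, n = 8
h = (b - a)/n = 0.281250

Trapezoidal rule: (h/2)[f(x₀) + 2f(x₁) + 2f(x₂) + ... + f(xₙ)]

x_0 = 0.7500, f(x_0) = 0.640000, coefficient = 1
x_1 = 1.0312, f(x_1) = 0.484619, coefficient = 2
x_2 = 1.3125, f(x_2) = 0.367288, coefficient = 2
x_3 = 1.5938, f(x_3) = 0.282483, coefficient = 2
x_4 = 1.8750, f(x_4) = 0.221453, coefficient = 2
x_5 = 2.1562, f(x_5) = 0.177010, coefficient = 2
x_6 = 2.4375, f(x_6) = 0.144063, coefficient = 2
x_7 = 2.7188, f(x_7) = 0.119167, coefficient = 2
x_8 = 3.0000, f(x_8) = 0.100000, coefficient = 1

I ≈ (0.281250/2) × 4.332165 = 0.609211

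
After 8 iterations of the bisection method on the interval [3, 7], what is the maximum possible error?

Bisection error bound: |error| ≤ (b-a)/2^n
|error| ≤ (7 - 3)/2^8 = 4/2^8
|error| ≤ 0.0156250000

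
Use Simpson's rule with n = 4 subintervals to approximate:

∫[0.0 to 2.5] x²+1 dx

f(x) = x²+1
a = 0.0, b = 2.5, n = 4
h = (b - a)/n = 0.625000

Simpson's rule: (h/3)[f(x₀) + 4f(x₁) + 2f(x₂) + ... + f(xₙ)]

x_0 = 0.0000, f(x_0) = 1.000000, coefficient = 1
x_1 = 0.6250, f(x_1) = 1.390625, coefficient = 4
x_2 = 1.2500, f(x_2) = 2.562500, coefficient = 2
x_3 = 1.8750, f(x_3) = 4.515625, coefficient = 4
x_4 = 2.5000, f(x_4) = 7.250000, coefficient = 1

I ≈ (0.625000/3) × 37.000000 = 7.708333
Exact value: 7.708333
Error: 0.000000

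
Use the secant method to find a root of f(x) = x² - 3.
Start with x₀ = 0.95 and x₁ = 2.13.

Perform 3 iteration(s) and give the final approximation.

f(x) = x² - 3
x₀ = 0.95, x₁ = 2.13

Secant formula: x_{n+1} = x_n - f(x_n)(x_n - x_{n-1})/(f(x_n) - f(x_{n-1}))

Iteration 1:
  f(0.950000) = -2.097500
  f(2.130000) = 1.536900
  x_2 = 2.130000 - 1.536900×(2.130000 - 0.950000)/(1.536900 - (-2.097500))
       = 1.631006
Iteration 2:
  f(2.130000) = 1.536900
  f(1.631006) = -0.339818
  x_3 = 1.631006 - (-0.339818)×(1.631006 - 2.130000)/(-0.339818 - 1.536900)
       = 1.721359
Iteration 3:
  f(1.631006) = -0.339818
  f(1.721359) = -0.036922
  x_4 = 1.721359 - (-0.036922)×(1.721359 - 1.631006)/(-0.036922 - (-0.339818))
       = 1.732373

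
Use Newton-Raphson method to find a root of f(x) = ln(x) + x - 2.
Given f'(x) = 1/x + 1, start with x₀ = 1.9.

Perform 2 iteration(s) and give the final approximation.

f(x) = ln(x) + x - 2
f'(x) = 1/x + 1
x₀ = 1.9

Newton-Raphson formula: x_{n+1} = x_n - f(x_n)/f'(x_n)

Iteration 1:
  f(1.900000) = 0.541854
  f'(1.900000) = 1.526316
  x_1 = 1.900000 - 0.541854/1.526316 = 1.544992
Iteration 2:
  f(1.544992) = -0.019989
  f'(1.544992) = 1.647252
  x_2 = 1.544992 - (-0.019989)/1.647252 = 1.557127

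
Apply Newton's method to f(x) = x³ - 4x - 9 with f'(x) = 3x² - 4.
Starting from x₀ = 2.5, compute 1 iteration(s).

f(x) = x³ - 4x - 9
f'(x) = 3x² - 4
x₀ = 2.5

Newton-Raphson formula: x_{n+1} = x_n - f(x_n)/f'(x_n)

Iteration 1:
  f(2.500000) = -3.375000
  f'(2.500000) = 14.750000
  x_1 = 2.500000 - (-3.375000)/14.750000 = 2.728814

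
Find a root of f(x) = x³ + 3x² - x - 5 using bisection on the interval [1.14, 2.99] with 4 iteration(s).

f(x) = x³ + 3x² - x - 5
Initial interval: [1.14, 2.99]

Iteration 1:
  c_1 = (1.140000 + 2.990000)/2 = 2.065000
  f(c_1) = f(2.065000) = 14.533300
  f(a) × f(c) < 0, new interval: [1.140000, 2.065000]
Iteration 2:
  c_2 = (1.140000 + 2.065000)/2 = 1.602500
  f(c_2) = f(1.602500) = 5.216749
  f(a) × f(c) < 0, new interval: [1.140000, 1.602500]
Iteration 3:
  c_3 = (1.140000 + 1.602500)/2 = 1.371250
  f(c_3) = f(1.371250) = 1.848127
  f(a) × f(c) < 0, new interval: [1.140000, 1.371250]
Iteration 4:
  c_4 = (1.140000 + 1.371250)/2 = 1.255625
  f(c_4) = f(1.255625) = 0.453768
  f(a) × f(c) < 0, new interval: [1.140000, 1.255625]

After 4 iteration(s), the approximation is c_4 = 1.255625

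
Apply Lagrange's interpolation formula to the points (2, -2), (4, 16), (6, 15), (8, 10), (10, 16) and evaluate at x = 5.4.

Lagrange interpolation formula:
P(x) = Σ yᵢ × Lᵢ(x)
where Lᵢ(x) = Π_{j≠i} (x - xⱼ)/(xᵢ - xⱼ)

L_0(5.4) = (5.4 - 4)/(2 - 4) × (5.4 - 6)/(2 - 6) × (5.4 - 8)/(2 - 8) × (5.4 - 10)/(2 - 10) = -0.026162
L_1(5.4) = (5.4 - 2)/(4 - 2) × (5.4 - 6)/(4 - 6) × (5.4 - 8)/(4 - 8) × (5.4 - 10)/(4 - 10) = 0.254150
L_2(5.4) = (5.4 - 2)/(6 - 2) × (5.4 - 4)/(6 - 4) × (5.4 - 8)/(6 - 8) × (5.4 - 10)/(6 - 10) = 0.889525
L_3(5.4) = (5.4 - 2)/(8 - 2) × (5.4 - 4)/(8 - 4) × (5.4 - 6)/(8 - 6) × (5.4 - 10)/(8 - 10) = -0.136850
L_4(5.4) = (5.4 - 2)/(10 - 2) × (5.4 - 4)/(10 - 4) × (5.4 - 6)/(10 - 6) × (5.4 - 8)/(10 - 8) = 0.019337

P(5.4) = (-2)×L_0(5.4) + 16×L_1(5.4) + 15×L_2(5.4) + 10×L_3(5.4) + 16×L_4(5.4)
P(5.4) = 16.402500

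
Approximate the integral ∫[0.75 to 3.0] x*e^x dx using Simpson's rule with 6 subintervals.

f(x) = x*e^x
a = 0.75, b = 3.0, n = 6
h = (b - a)/n = 0.375000

Simpson's rule: (h/3)[f(x₀) + 4f(x₁) + 2f(x₂) + ... + f(xₙ)]

x_0 = 0.7500, f(x_0) = 1.587750, coefficient = 1
x_1 = 1.1250, f(x_1) = 3.465244, coefficient = 4
x_2 = 1.5000, f(x_2) = 6.722534, coefficient = 2
x_3 = 1.8750, f(x_3) = 12.226536, coefficient = 4
x_4 = 2.2500, f(x_4) = 21.347406, coefficient = 2
x_5 = 2.6250, f(x_5) = 36.237007, coefficient = 4
x_6 = 3.0000, f(x_6) = 60.256611, coefficient = 1

I ≈ (0.375000/3) × 325.699387 = 40.712423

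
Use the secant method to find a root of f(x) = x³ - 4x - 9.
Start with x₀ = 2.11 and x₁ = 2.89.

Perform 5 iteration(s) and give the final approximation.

f(x) = x³ - 4x - 9
x₀ = 2.11, x₁ = 2.89

Secant formula: x_{n+1} = x_n - f(x_n)(x_n - x_{n-1})/(f(x_n) - f(x_{n-1}))

Iteration 1:
  f(2.110000) = -8.046069
  f(2.890000) = 3.577569
  x_2 = 2.890000 - 3.577569×(2.890000 - 2.110000)/(3.577569 - (-8.046069))
       = 2.649929
Iteration 2:
  f(2.890000) = 3.577569
  f(2.649929) = -0.991595
  x_3 = 2.649929 - (-0.991595)×(2.649929 - 2.890000)/(-0.991595 - 3.577569)
       = 2.702029
Iteration 3:
  f(2.649929) = -0.991595
  f(2.702029) = -0.080716
  x_4 = 2.702029 - (-0.080716)×(2.702029 - 2.649929)/(-0.080716 - (-0.991595))
       = 2.706645
Iteration 4:
  f(2.702029) = -0.080716
  f(2.706645) = 0.002110
  x_5 = 2.706645 - 0.002110×(2.706645 - 2.702029)/(0.002110 - (-0.080716))
       = 2.706528
Iteration 5:
  f(2.706645) = 0.002110
  f(2.706528) = -0.000004
  x_6 = 2.706528 - (-0.000004)×(2.706528 - 2.706645)/(-0.000004 - 0.002110)
       = 2.706528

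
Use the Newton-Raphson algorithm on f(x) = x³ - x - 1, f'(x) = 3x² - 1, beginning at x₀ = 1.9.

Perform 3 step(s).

f(x) = x³ - x - 1
f'(x) = 3x² - 1
x₀ = 1.9

Newton-Raphson formula: x_{n+1} = x_n - f(x_n)/f'(x_n)

Iteration 1:
  f(1.900000) = 3.959000
  f'(1.900000) = 9.830000
  x_1 = 1.900000 - 3.959000/9.830000 = 1.497253
Iteration 2:
  f(1.497253) = 0.859240
  f'(1.497253) = 5.725302
  x_2 = 1.497253 - 0.859240/5.725302 = 1.347176
Iteration 3:
  f(1.347176) = 0.097789
  f'(1.347176) = 4.444646
  x_3 = 1.347176 - 0.097789/4.444646 = 1.325174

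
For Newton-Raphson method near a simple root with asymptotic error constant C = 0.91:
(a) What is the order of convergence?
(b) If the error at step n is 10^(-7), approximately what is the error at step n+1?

(a) Newton-Raphson has quadratic (order 2) convergence near simple roots.
    This means |e_{n+1}| ≈ C|e_n|².

(b) With |e_n| = 10^(-7) and C = 0.91:
    |e_{n+1}| ≈ 0.91 × (10^(-7))² = 0.91 × 10^(-14)

(a) 2 (quadratic); (b) |e_{n+1}| ≈ 9.100e-15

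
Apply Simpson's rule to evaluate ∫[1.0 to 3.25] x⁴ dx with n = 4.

f(x) = x⁴
a = 1.0, b = 3.25, n = 4
h = (b - a)/n = 0.562500

Simpson's rule: (h/3)[f(x₀) + 4f(x₁) + 2f(x₂) + ... + f(xₙ)]

x_0 = 1.0000, f(x_0) = 1.000000, coefficient = 1
x_1 = 1.5625, f(x_1) = 5.960464, coefficient = 4
x_2 = 2.1250, f(x_2) = 20.390869, coefficient = 2
x_3 = 2.6875, f(x_3) = 52.166763, coefficient = 4
x_4 = 3.2500, f(x_4) = 111.566406, coefficient = 1

I ≈ (0.562500/3) × 385.857056 = 72.348198
Exact value: 72.318164
Error: 0.030034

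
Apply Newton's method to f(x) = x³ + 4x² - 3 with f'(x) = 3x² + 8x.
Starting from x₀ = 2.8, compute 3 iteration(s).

f(x) = x³ + 4x² - 3
f'(x) = 3x² + 8x
x₀ = 2.8

Newton-Raphson formula: x_{n+1} = x_n - f(x_n)/f'(x_n)

Iteration 1:
  f(2.800000) = 50.312000
  f'(2.800000) = 45.920000
  x_1 = 2.800000 - 50.312000/45.920000 = 1.704355
Iteration 2:
  f(1.704355) = 13.570167
  f'(1.704355) = 22.349325
  x_2 = 1.704355 - 13.570167/22.349325 = 1.097171
Iteration 3:
  f(1.097171) = 3.135891
  f'(1.097171) = 12.388717
  x_3 = 1.097171 - 3.135891/12.388717 = 0.844046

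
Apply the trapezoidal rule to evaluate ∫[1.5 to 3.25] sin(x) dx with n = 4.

f(x) = sin(x)
a = 1.5, b = 3.25, n = 4
h = (b - a)/n = 0.437500

Trapezoidal rule: (h/2)[f(x₀) + 2f(x₁) + 2f(x₂) + ... + f(xₙ)]

x_0 = 1.5000, f(x_0) = 0.997495, coefficient = 1
x_1 = 1.9375, f(x_1) = 0.933514, coefficient = 2
x_2 = 2.3750, f(x_2) = 0.693685, coefficient = 2
x_3 = 2.8125, f(x_3) = 0.323185, coefficient = 2
x_4 = 3.2500, f(x_4) = -0.108195, coefficient = 1

I ≈ (0.437500/2) × 4.790067 = 1.047827
Exact value: 1.064867
Error: 0.017040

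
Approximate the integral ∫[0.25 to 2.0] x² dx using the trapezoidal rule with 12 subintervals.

f(x) = x²
a = 0.25, b = 2.0, n = 12
h = (b - a)/n = 0.145833

Trapezoidal rule: (h/2)[f(x₀) + 2f(x₁) + 2f(x₂) + ... + f(xₙ)]

x_0 = 0.2500, f(x_0) = 0.062500, coefficient = 1
x_1 = 0.3958, f(x_1) = 0.156684, coefficient = 2
x_2 = 0.5417, f(x_2) = 0.293403, coefficient = 2
x_3 = 0.6875, f(x_3) = 0.472656, coefficient = 2
x_4 = 0.8333, f(x_4) = 0.694444, coefficient = 2
x_5 = 0.9792, f(x_5) = 0.958767, coefficient = 2
x_6 = 1.1250, f(x_6) = 1.265625, coefficient = 2
x_7 = 1.2708, f(x_7) = 1.615017, coefficient = 2
x_8 = 1.4167, f(x_8) = 2.006944, coefficient = 2
x_9 = 1.5625, f(x_9) = 2.441406, coefficient = 2
x_10 = 1.7083, f(x_10) = 2.918403, coefficient = 2
x_11 = 1.8542, f(x_11) = 3.437934, coefficient = 2
x_12 = 2.0000, f(x_12) = 4.000000, coefficient = 1

I ≈ (0.145833/2) × 36.585069 = 2.667661
Exact value: 2.661458
Error: 0.006203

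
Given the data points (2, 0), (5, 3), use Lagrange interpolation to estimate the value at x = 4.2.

Lagrange interpolation formula:
P(x) = Σ yᵢ × Lᵢ(x)
where Lᵢ(x) = Π_{j≠i} (x - xⱼ)/(xᵢ - xⱼ)

L_0(4.2) = (4.2 - 5)/(2 - 5) = 0.266667
L_1(4.2) = (4.2 - 2)/(5 - 2) = 0.733333

P(4.2) = 0×L_0(4.2) + 3×L_1(4.2)
P(4.2) = 2.200000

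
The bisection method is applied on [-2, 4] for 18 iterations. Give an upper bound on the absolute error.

Bisection error bound: |error| ≤ (b-a)/2^n
|error| ≤ (4 - (-2))/2^18 = 6/2^18
|error| ≤ 0.0000228882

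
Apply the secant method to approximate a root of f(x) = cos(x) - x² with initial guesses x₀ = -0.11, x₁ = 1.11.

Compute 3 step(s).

f(x) = cos(x) - x²
x₀ = -0.11, x₁ = 1.11

Secant formula: x_{n+1} = x_n - f(x_n)(x_n - x_{n-1})/(f(x_n) - f(x_{n-1}))

Iteration 1:
  f(-0.110000) = 0.981856
  f(1.110000) = -0.787438
  x_2 = 1.110000 - (-0.787438)×(1.110000 - (-0.110000))/(-0.787438 - 0.981856)
       = 0.567029
Iteration 2:
  f(1.110000) = -0.787438
  f(0.567029) = 0.521978
  x_3 = 0.567029 - 0.521978×(0.567029 - 1.110000)/(0.521978 - (-0.787438))
       = 0.783476
Iteration 3:
  f(0.567029) = 0.521978
  f(0.783476) = 0.094630
  x_4 = 0.783476 - 0.094630×(0.783476 - 0.567029)/(0.094630 - 0.521978)
       = 0.831405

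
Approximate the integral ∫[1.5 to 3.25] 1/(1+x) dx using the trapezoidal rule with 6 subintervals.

f(x) = 1/(1+x)
a = 1.5, b = 3.25, n = 6
h = (b - a)/n = 0.291667

Trapezoidal rule: (h/2)[f(x₀) + 2f(x₁) + 2f(x₂) + ... + f(xₙ)]

x_0 = 1.5000, f(x_0) = 0.400000, coefficient = 1
x_1 = 1.7917, f(x_1) = 0.358209, coefficient = 2
x_2 = 2.0833, f(x_2) = 0.324324, coefficient = 2
x_3 = 2.3750, f(x_3) = 0.296296, coefficient = 2
x_4 = 2.6667, f(x_4) = 0.272727, coefficient = 2
x_5 = 2.9583, f(x_5) = 0.252632, coefficient = 2
x_6 = 3.2500, f(x_6) = 0.235294, coefficient = 1

I ≈ (0.291667/2) × 3.643671 = 0.531369
Exact value: 0.530628
Error: 0.000740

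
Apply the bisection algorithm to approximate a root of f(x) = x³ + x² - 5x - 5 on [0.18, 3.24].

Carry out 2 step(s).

f(x) = x³ + x² - 5x - 5
Initial interval: [0.18, 3.24]

Iteration 1:
  c_1 = (0.180000 + 3.240000)/2 = 1.710000
  f(c_1) = f(1.710000) = -5.625689
  f(a) × f(c) ≥ 0, new interval: [1.710000, 3.240000]
Iteration 2:
  c_2 = (1.710000 + 3.240000)/2 = 2.475000
  f(c_2) = f(2.475000) = 3.911547
  f(a) × f(c) < 0, new interval: [1.710000, 2.475000]

After 2 iteration(s), the approximation is c_2 = 2.475000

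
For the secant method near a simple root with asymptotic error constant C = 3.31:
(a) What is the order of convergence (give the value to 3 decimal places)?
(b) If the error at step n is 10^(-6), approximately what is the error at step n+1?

(a) Secant method has superlinear convergence with order φ = (1+√5)/2 ≈ 1.618.
    This means |e_{n+1}| ≈ C|e_n|^1.618.

(b) With |e_n| = 10^(-6) and C = 3.31:
    |e_{n+1}| ≈ 3.31 × (10^(-6))^1.618 = 3.31 × 10^(-9.71)

(a) ≈ 1.618 (golden ratio); (b) |e_{n+1}| ≈ 6.481e-10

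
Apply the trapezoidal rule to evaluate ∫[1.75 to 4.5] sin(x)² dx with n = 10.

f(x) = sin(x)²
a = 1.75, b = 4.5, n = 10
h = (b - a)/n = 0.275000

Trapezoidal rule: (h/2)[f(x₀) + 2f(x₁) + 2f(x₂) + ... + f(xₙ)]

x_0 = 1.7500, f(x_0) = 0.968228, coefficient = 1
x_1 = 2.0250, f(x_1) = 0.807501, coefficient = 2
x_2 = 2.3000, f(x_2) = 0.556076, coefficient = 2
x_3 = 2.5750, f(x_3) = 0.288112, coefficient = 2
x_4 = 2.8500, f(x_4) = 0.082644, coefficient = 2
x_5 = 3.1250, f(x_5) = 0.000275, coefficient = 2
x_6 = 3.4000, f(x_6) = 0.065301, coefficient = 2
x_7 = 3.6750, f(x_7) = 0.258542, coefficient = 2
x_8 = 3.9500, f(x_8) = 0.523001, coefficient = 2
x_9 = 4.2250, f(x_9) = 0.780676, coefficient = 2
x_10 = 4.5000, f(x_10) = 0.955565, coefficient = 1

I ≈ (0.275000/2) × 8.648050 = 1.189107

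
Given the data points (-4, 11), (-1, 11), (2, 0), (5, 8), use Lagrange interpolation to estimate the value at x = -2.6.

Lagrange interpolation formula:
P(x) = Σ yᵢ × Lᵢ(x)
where Lᵢ(x) = Π_{j≠i} (x - xⱼ)/(xᵢ - xⱼ)

L_0(-2.6) = (-2.6 - (-1))/(-4 - (-1)) × (-2.6 - 2)/(-4 - 2) × (-2.6 - 5)/(-4 - 5) = 0.345284
L_1(-2.6) = (-2.6 - (-4))/(-1 - (-4)) × (-2.6 - 2)/(-1 - 2) × (-2.6 - 5)/(-1 - 5) = 0.906370
L_2(-2.6) = (-2.6 - (-4))/(2 - (-4)) × (-2.6 - (-1))/(2 - (-1)) × (-2.6 - 5)/(2 - 5) = -0.315259
L_3(-2.6) = (-2.6 - (-4))/(5 - (-4)) × (-2.6 - (-1))/(5 - (-1)) × (-2.6 - 2)/(5 - 2) = 0.063605

P(-2.6) = 11×L_0(-2.6) + 11×L_1(-2.6) + 0×L_2(-2.6) + 8×L_3(-2.6)
P(-2.6) = 14.277037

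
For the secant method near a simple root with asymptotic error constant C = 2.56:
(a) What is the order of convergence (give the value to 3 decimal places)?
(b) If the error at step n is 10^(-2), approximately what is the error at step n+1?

(a) Secant method has superlinear convergence with order φ = (1+√5)/2 ≈ 1.618.
    This means |e_{n+1}| ≈ C|e_n|^1.618.

(b) With |e_n| = 10^(-2) and C = 2.56:
    |e_{n+1}| ≈ 2.56 × (10^(-2))^1.618 = 2.56 × 10^(-3.24)

(a) ≈ 1.618 (golden ratio); (b) |e_{n+1}| ≈ 1.487e-03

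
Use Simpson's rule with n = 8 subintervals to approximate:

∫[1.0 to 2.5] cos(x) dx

f(x) = cos(x)
a = 1.0, b = 2.5, n = 8
h = (b - a)/n = 0.187500

Simpson's rule: (h/3)[f(x₀) + 4f(x₁) + 2f(x₂) + ... + f(xₙ)]

x_0 = 1.0000, f(x_0) = 0.540302, coefficient = 1
x_1 = 1.1875, f(x_1) = 0.373980, coefficient = 4
x_2 = 1.3750, f(x_2) = 0.194548, coefficient = 2
x_3 = 1.5625, f(x_3) = 0.008296, coefficient = 4
x_4 = 1.7500, f(x_4) = -0.178246, coefficient = 2
x_5 = 1.9375, f(x_5) = -0.358540, coefficient = 4
x_6 = 2.1250, f(x_6) = -0.526266, coefficient = 2
x_7 = 2.3125, f(x_7) = -0.675545, coefficient = 4
x_8 = 2.5000, f(x_8) = -0.801144, coefficient = 1

I ≈ (0.187500/3) × -3.888008 = -0.243001
Exact value: -0.242999
Error: 0.000002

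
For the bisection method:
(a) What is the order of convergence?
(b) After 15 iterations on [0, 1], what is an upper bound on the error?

(a) Bisection has linear (order 1) convergence; the error is halved each step.

(b) Error bound = (b-a)/2^n = (1 - 0)/2^{15}
    = 1/2^{15}

(a) 1 (linear); (b) error ≤ 3.05e-05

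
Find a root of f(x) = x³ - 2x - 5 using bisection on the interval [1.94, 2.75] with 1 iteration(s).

f(x) = x³ - 2x - 5
Initial interval: [1.94, 2.75]

Iteration 1:
  c_1 = (1.940000 + 2.750000)/2 = 2.345000
  f(c_1) = f(2.345000) = 3.205214
  f(a) × f(c) < 0, new interval: [1.940000, 2.345000]

After 1 iteration(s), the approximation is c_1 = 2.345000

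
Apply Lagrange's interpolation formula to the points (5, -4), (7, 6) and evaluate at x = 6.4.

Lagrange interpolation formula:
P(x) = Σ yᵢ × Lᵢ(x)
where Lᵢ(x) = Π_{j≠i} (x - xⱼ)/(xᵢ - xⱼ)

L_0(6.4) = (6.4 - 7)/(5 - 7) = 0.300000
L_1(6.4) = (6.4 - 5)/(7 - 5) = 0.700000

P(6.4) = (-4)×L_0(6.4) + 6×L_1(6.4)
P(6.4) = 3.000000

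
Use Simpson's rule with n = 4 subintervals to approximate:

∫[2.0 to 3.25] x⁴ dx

f(x) = x⁴
a = 2.0, b = 3.25, n = 4
h = (b - a)/n = 0.312500

Simpson's rule: (h/3)[f(x₀) + 4f(x₁) + 2f(x₂) + ... + f(xₙ)]

x_0 = 2.0000, f(x_0) = 16.000000, coefficient = 1
x_1 = 2.3125, f(x_1) = 28.597427, coefficient = 4
x_2 = 2.6250, f(x_2) = 47.480713, coefficient = 2
x_3 = 2.9375, f(x_3) = 74.458023, coefficient = 4
x_4 = 3.2500, f(x_4) = 111.566406, coefficient = 1

I ≈ (0.312500/3) × 634.749634 = 66.119754
Exact value: 66.118164
Error: 0.001589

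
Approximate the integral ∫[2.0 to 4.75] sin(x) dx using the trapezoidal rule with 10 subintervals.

f(x) = sin(x)
a = 2.0, b = 4.75, n = 10
h = (b - a)/n = 0.275000

Trapezoidal rule: (h/2)[f(x₀) + 2f(x₁) + 2f(x₂) + ... + f(xₙ)]

x_0 = 2.0000, f(x_0) = 0.909297, coefficient = 1
x_1 = 2.2750, f(x_1) = 0.762127, coefficient = 2
x_2 = 2.5500, f(x_2) = 0.557684, coefficient = 2
x_3 = 2.8250, f(x_3) = 0.311330, coefficient = 2
x_4 = 3.1000, f(x_4) = 0.041581, coefficient = 2
x_5 = 3.3750, f(x_5) = -0.231294, coefficient = 2
x_6 = 3.6500, f(x_6) = -0.486787, coefficient = 2
x_7 = 3.9250, f(x_7) = -0.705698, coefficient = 2
x_8 = 4.2000, f(x_8) = -0.871576, coefficient = 2
x_9 = 4.4750, f(x_9) = -0.971955, coefficient = 2
x_10 = 4.7500, f(x_10) = -0.999293, coefficient = 1

I ≈ (0.275000/2) × -3.279170 = -0.450886
Exact value: -0.453749
Error: 0.002863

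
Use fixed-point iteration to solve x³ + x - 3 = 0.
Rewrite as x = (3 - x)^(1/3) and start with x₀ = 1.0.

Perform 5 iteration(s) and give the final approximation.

Equation: x³ + x - 3 = 0
Fixed-point form: x = (3 - x)^(1/3)
x₀ = 1.0

x_1 = g(1.000000) = 1.259921
x_2 = g(1.259921) = 1.202790
x_3 = g(1.202790) = 1.215812
x_4 = g(1.215812) = 1.212868
x_5 = g(1.212868) = 1.213535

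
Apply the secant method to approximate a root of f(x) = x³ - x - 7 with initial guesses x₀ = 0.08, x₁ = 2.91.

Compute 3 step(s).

f(x) = x³ - x - 7
x₀ = 0.08, x₁ = 2.91

Secant formula: x_{n+1} = x_n - f(x_n)(x_n - x_{n-1})/(f(x_n) - f(x_{n-1}))

Iteration 1:
  f(0.080000) = -7.079488
  f(2.910000) = 14.732171
  x_2 = 2.910000 - 14.732171×(2.910000 - 0.080000)/(14.732171 - (-7.079488))
       = 0.998543
Iteration 2:
  f(2.910000) = 14.732171
  f(0.998543) = -7.002907
  x_3 = 0.998543 - (-7.002907)×(0.998543 - 2.910000)/(-7.002907 - 14.732171)
       = 1.614403
Iteration 3:
  f(0.998543) = -7.002907
  f(1.614403) = -4.406791
  x_4 = 1.614403 - (-4.406791)×(1.614403 - 0.998543)/(-4.406791 - (-7.002907))
       = 2.659797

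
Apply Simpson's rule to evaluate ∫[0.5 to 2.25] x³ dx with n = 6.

f(x) = x³
a = 0.5, b = 2.25, n = 6
h = (b - a)/n = 0.291667

Simpson's rule: (h/3)[f(x₀) + 4f(x₁) + 2f(x₂) + ... + f(xₙ)]

x_0 = 0.5000, f(x_0) = 0.125000, coefficient = 1
x_1 = 0.7917, f(x_1) = 0.496166, coefficient = 4
x_2 = 1.0833, f(x_2) = 1.271412, coefficient = 2
x_3 = 1.3750, f(x_3) = 2.599609, coefficient = 4
x_4 = 1.6667, f(x_4) = 4.629630, coefficient = 2
x_5 = 1.9583, f(x_5) = 7.510344, coefficient = 4
x_6 = 2.2500, f(x_6) = 11.390625, coefficient = 1

I ≈ (0.291667/3) × 65.742188 = 6.391602
Exact value: 6.391602
Error: 0.000000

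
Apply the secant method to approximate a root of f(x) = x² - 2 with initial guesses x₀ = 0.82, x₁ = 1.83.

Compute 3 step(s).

f(x) = x² - 2
x₀ = 0.82, x₁ = 1.83

Secant formula: x_{n+1} = x_n - f(x_n)(x_n - x_{n-1})/(f(x_n) - f(x_{n-1}))

Iteration 1:
  f(0.820000) = -1.327600
  f(1.830000) = 1.348900
  x_2 = 1.830000 - 1.348900×(1.830000 - 0.820000)/(1.348900 - (-1.327600))
       = 1.320981
Iteration 2:
  f(1.830000) = 1.348900
  f(1.320981) = -0.255009
  x_3 = 1.320981 - (-0.255009)×(1.320981 - 1.830000)/(-0.255009 - 1.348900)
       = 1.401911
Iteration 3:
  f(1.320981) = -0.255009
  f(1.401911) = -0.034645
  x_4 = 1.401911 - (-0.034645)×(1.401911 - 1.320981)/(-0.034645 - (-0.255009))
       = 1.414635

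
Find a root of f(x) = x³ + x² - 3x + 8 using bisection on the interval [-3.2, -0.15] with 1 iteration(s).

f(x) = x³ + x² - 3x + 8
Initial interval: [-3.2, -0.15]

Iteration 1:
  c_1 = (-3.200000 + (-0.150000))/2 = -1.675000
  f(c_1) = f(-1.675000) = 11.131203
  f(a) × f(c) < 0, new interval: [-3.200000, -1.675000]

After 1 iteration(s), the approximation is c_1 = -1.675000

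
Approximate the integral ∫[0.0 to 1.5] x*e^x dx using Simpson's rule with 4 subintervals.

f(x) = x*e^x
a = 0.0, b = 1.5, n = 4
h = (b - a)/n = 0.375000

Simpson's rule: (h/3)[f(x₀) + 4f(x₁) + 2f(x₂) + ... + f(xₙ)]

x_0 = 0.0000, f(x_0) = 0.000000, coefficient = 1
x_1 = 0.3750, f(x_1) = 0.545622, coefficient = 4
x_2 = 0.7500, f(x_2) = 1.587750, coefficient = 2
x_3 = 1.1250, f(x_3) = 3.465244, coefficient = 4
x_4 = 1.5000, f(x_4) = 6.722534, coefficient = 1

I ≈ (0.375000/3) × 25.941497 = 3.242687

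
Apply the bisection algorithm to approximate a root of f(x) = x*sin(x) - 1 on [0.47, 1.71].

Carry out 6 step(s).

f(x) = x*sin(x) - 1
Initial interval: [0.47, 1.71]

Iteration 1:
  c_1 = (0.470000 + 1.710000)/2 = 1.090000
  f(c_1) = f(1.090000) = -0.033577
  f(a) × f(c) ≥ 0, new interval: [1.090000, 1.710000]
Iteration 2:
  c_2 = (1.090000 + 1.710000)/2 = 1.400000
  f(c_2) = f(1.400000) = 0.379630
  f(a) × f(c) < 0, new interval: [1.090000, 1.400000]
Iteration 3:
  c_3 = (1.090000 + 1.400000)/2 = 1.245000
  f(c_3) = f(1.245000) = 0.179508
  f(a) × f(c) < 0, new interval: [1.090000, 1.245000]
Iteration 4:
  c_4 = (1.090000 + 1.245000)/2 = 1.167500
  f(c_4) = f(1.167500) = 0.073834
  f(a) × f(c) < 0, new interval: [1.090000, 1.167500]
Iteration 5:
  c_5 = (1.090000 + 1.167500)/2 = 1.128750
  f(c_5) = f(1.128750) = 0.020252
  f(a) × f(c) < 0, new interval: [1.090000, 1.128750]
Iteration 6:
  c_6 = (1.090000 + 1.128750)/2 = 1.109375
  f(c_6) = f(1.109375) = -0.006643
  f(a) × f(c) ≥ 0, new interval: [1.109375, 1.128750]

After 6 iteration(s), the approximation is c_6 = 1.109375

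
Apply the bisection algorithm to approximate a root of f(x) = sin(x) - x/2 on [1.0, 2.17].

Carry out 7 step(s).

f(x) = sin(x) - x/2
Initial interval: [1.0, 2.17]

Iteration 1:
  c_1 = (1.000000 + 2.170000)/2 = 1.585000
  f(c_1) = f(1.585000) = 0.207399
  f(a) × f(c) ≥ 0, new interval: [1.585000, 2.170000]
Iteration 2:
  c_2 = (1.585000 + 2.170000)/2 = 1.877500
  f(c_2) = f(1.877500) = 0.014584
  f(a) × f(c) ≥ 0, new interval: [1.877500, 2.170000]
Iteration 3:
  c_3 = (1.877500 + 2.170000)/2 = 2.023750
  f(c_3) = f(2.023750) = -0.112717
  f(a) × f(c) < 0, new interval: [1.877500, 2.023750]
Iteration 4:
  c_4 = (1.877500 + 2.023750)/2 = 1.950625
  f(c_4) = f(1.950625) = -0.046584
  f(a) × f(c) < 0, new interval: [1.877500, 1.950625]
Iteration 5:
  c_5 = (1.877500 + 1.950625)/2 = 1.914062
  f(c_5) = f(1.914062) = -0.015371
  f(a) × f(c) < 0, new interval: [1.877500, 1.914062]
Iteration 6:
  c_6 = (1.877500 + 1.914062)/2 = 1.895781
  f(c_6) = f(1.895781) = -0.000235
  f(a) × f(c) < 0, new interval: [1.877500, 1.895781]
Iteration 7:
  c_7 = (1.877500 + 1.895781)/2 = 1.886641
  f(c_7) = f(1.886641) = 0.007214
  f(a) × f(c) ≥ 0, new interval: [1.886641, 1.895781]

After 7 iteration(s), the approximation is c_7 = 1.886641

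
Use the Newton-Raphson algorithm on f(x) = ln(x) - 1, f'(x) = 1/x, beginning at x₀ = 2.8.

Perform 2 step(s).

f(x) = ln(x) - 1
f'(x) = 1/x
x₀ = 2.8

Newton-Raphson formula: x_{n+1} = x_n - f(x_n)/f'(x_n)

Iteration 1:
  f(2.800000) = 0.029619
  f'(2.800000) = 0.357143
  x_1 = 2.800000 - 0.029619/0.357143 = 2.717066
Iteration 2:
  f(2.717066) = -0.000448
  f'(2.717066) = 0.368044
  x_2 = 2.717066 - (-0.000448)/0.368044 = 2.718282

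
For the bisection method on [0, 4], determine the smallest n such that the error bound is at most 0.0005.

We need (b-a)/2^n ≤ 0.0005
(4 - 0)/2^n ≤ 0.0005
4/2^n ≤ 0.0005
2^n ≥ 8000
n ≥ log₂(8000) = 12.97
n ≥ 13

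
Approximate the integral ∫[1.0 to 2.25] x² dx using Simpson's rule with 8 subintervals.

f(x) = x²
a = 1.0, b = 2.25, n = 8
h = (b - a)/n = 0.156250

Simpson's rule: (h/3)[f(x₀) + 4f(x₁) + 2f(x₂) + ... + f(xₙ)]

x_0 = 1.0000, f(x_0) = 1.000000, coefficient = 1
x_1 = 1.1562, f(x_1) = 1.336914, coefficient = 4
x_2 = 1.3125, f(x_2) = 1.722656, coefficient = 2
x_3 = 1.4688, f(x_3) = 2.157227, coefficient = 4
x_4 = 1.6250, f(x_4) = 2.640625, coefficient = 2
x_5 = 1.7812, f(x_5) = 3.172852, coefficient = 4
x_6 = 1.9375, f(x_6) = 3.753906, coefficient = 2
x_7 = 2.0938, f(x_7) = 4.383789, coefficient = 4
x_8 = 2.2500, f(x_8) = 5.062500, coefficient = 1

I ≈ (0.156250/3) × 66.500000 = 3.463542
Exact value: 3.463542
Error: 0.000000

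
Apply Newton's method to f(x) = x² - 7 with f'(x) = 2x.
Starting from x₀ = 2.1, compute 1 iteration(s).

f(x) = x² - 7
f'(x) = 2x
x₀ = 2.1

Newton-Raphson formula: x_{n+1} = x_n - f(x_n)/f'(x_n)

Iteration 1:
  f(2.100000) = -2.590000
  f'(2.100000) = 4.200000
  x_1 = 2.100000 - (-2.590000)/4.200000 = 2.716667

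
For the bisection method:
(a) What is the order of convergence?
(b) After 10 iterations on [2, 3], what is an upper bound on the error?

(a) Bisection has linear (order 1) convergence; the error is halved each step.

(b) Error bound = (b-a)/2^n = (3 - 2)/2^{10}
    = 1/2^{10}

(a) 1 (linear); (b) error ≤ 9.77e-04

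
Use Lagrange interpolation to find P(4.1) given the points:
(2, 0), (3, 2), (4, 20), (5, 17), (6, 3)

Lagrange interpolation formula:
P(x) = Σ yᵢ × Lᵢ(x)
where Lᵢ(x) = Π_{j≠i} (x - xⱼ)/(xᵢ - xⱼ)

L_0(4.1) = (4.1 - 3)/(2 - 3) × (4.1 - 4)/(2 - 4) × (4.1 - 5)/(2 - 5) × (4.1 - 6)/(2 - 6) = 0.007837
L_1(4.1) = (4.1 - 2)/(3 - 2) × (4.1 - 4)/(3 - 4) × (4.1 - 5)/(3 - 5) × (4.1 - 6)/(3 - 6) = -0.059850
L_2(4.1) = (4.1 - 2)/(4 - 2) × (4.1 - 3)/(4 - 3) × (4.1 - 5)/(4 - 5) × (4.1 - 6)/(4 - 6) = 0.987525
L_3(4.1) = (4.1 - 2)/(5 - 2) × (4.1 - 3)/(5 - 3) × (4.1 - 4)/(5 - 4) × (4.1 - 6)/(5 - 6) = 0.073150
L_4(4.1) = (4.1 - 2)/(6 - 2) × (4.1 - 3)/(6 - 3) × (4.1 - 4)/(6 - 4) × (4.1 - 5)/(6 - 5) = -0.008662

P(4.1) = 0×L_0(4.1) + 2×L_1(4.1) + 20×L_2(4.1) + 17×L_3(4.1) + 3×L_4(4.1)
P(4.1) = 20.848363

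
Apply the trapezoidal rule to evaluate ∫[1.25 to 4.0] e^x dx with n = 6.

f(x) = e^x
a = 1.25, b = 4.0, n = 6
h = (b - a)/n = 0.458333

Trapezoidal rule: (h/2)[f(x₀) + 2f(x₁) + 2f(x₂) + ... + f(xₙ)]

x_0 = 1.2500, f(x_0) = 3.490343, coefficient = 1
x_1 = 1.7083, f(x_1) = 5.519754, coefficient = 2
x_2 = 2.1667, f(x_2) = 8.729138, coefficient = 2
x_3 = 2.6250, f(x_3) = 13.804574, coefficient = 2
x_4 = 3.0833, f(x_4) = 21.831051, coefficient = 2
x_5 = 3.5417, f(x_5) = 34.524412, coefficient = 2
x_6 = 4.0000, f(x_6) = 54.598150, coefficient = 1

I ≈ (0.458333/2) × 226.906353 = 51.999373
Exact value: 51.107807
Error: 0.891566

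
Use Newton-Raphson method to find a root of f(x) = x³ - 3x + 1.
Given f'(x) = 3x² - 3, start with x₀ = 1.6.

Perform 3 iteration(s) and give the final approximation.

f(x) = x³ - 3x + 1
f'(x) = 3x² - 3
x₀ = 1.6

Newton-Raphson formula: x_{n+1} = x_n - f(x_n)/f'(x_n)

Iteration 1:
  f(1.600000) = 0.296000
  f'(1.600000) = 4.680000
  x_1 = 1.600000 - 0.296000/4.680000 = 1.536752
Iteration 2:
  f(1.536752) = 0.018948
  f'(1.536752) = 4.084821
  x_2 = 1.536752 - 0.018948/4.084821 = 1.532113
Iteration 3:
  f(1.532113) = 0.000099
  f'(1.532113) = 4.042114
  x_3 = 1.532113 - 0.000099/4.042114 = 1.532089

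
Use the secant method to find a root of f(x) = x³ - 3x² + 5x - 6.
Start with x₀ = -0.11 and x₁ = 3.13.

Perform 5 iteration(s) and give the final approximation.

f(x) = x³ - 3x² + 5x - 6
x₀ = -0.11, x₁ = 3.13

Secant formula: x_{n+1} = x_n - f(x_n)(x_n - x_{n-1})/(f(x_n) - f(x_{n-1}))

Iteration 1:
  f(-0.110000) = -6.587631
  f(3.130000) = 10.923597
  x_2 = 3.130000 - 10.923597×(3.130000 - (-0.110000))/(10.923597 - (-6.587631))
       = 1.108871
Iteration 2:
  f(3.130000) = 10.923597
  f(1.108871) = -2.780968
  x_3 = 1.108871 - (-2.780968)×(1.108871 - 3.130000)/(-2.780968 - 10.923597)
       = 1.519004
Iteration 3:
  f(1.108871) = -2.780968
  f(1.519004) = -1.822191
  x_4 = 1.519004 - (-1.822191)×(1.519004 - 1.108871)/(-1.822191 - (-2.780968))
       = 2.298477
Iteration 4:
  f(1.519004) = -1.822191
  f(2.298477) = 1.786239
  x_5 = 2.298477 - 1.786239×(2.298477 - 1.519004)/(1.786239 - (-1.822191))
       = 1.912623
Iteration 5:
  f(2.298477) = 1.786239
  f(1.912623) = -0.414646
  x_6 = 1.912623 - (-0.414646)×(1.912623 - 2.298477)/(-0.414646 - 1.786239)
       = 1.985318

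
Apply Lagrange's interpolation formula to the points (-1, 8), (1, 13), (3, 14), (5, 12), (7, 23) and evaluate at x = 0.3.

Lagrange interpolation formula:
P(x) = Σ yᵢ × Lᵢ(x)
where Lᵢ(x) = Π_{j≠i} (x - xⱼ)/(xᵢ - xⱼ)

L_0(0.3) = (0.3 - 1)/(-1 - 1) × (0.3 - 3)/(-1 - 3) × (0.3 - 5)/(-1 - 5) × (0.3 - 7)/(-1 - 7) = 0.154990
L_1(0.3) = (0.3 - (-1))/(1 - (-1)) × (0.3 - 3)/(1 - 3) × (0.3 - 5)/(1 - 5) × (0.3 - 7)/(1 - 7) = 1.151353
L_2(0.3) = (0.3 - (-1))/(3 - (-1)) × (0.3 - 1)/(3 - 1) × (0.3 - 5)/(3 - 5) × (0.3 - 7)/(3 - 7) = -0.447748
L_3(0.3) = (0.3 - (-1))/(5 - (-1)) × (0.3 - 1)/(5 - 1) × (0.3 - 3)/(5 - 3) × (0.3 - 7)/(5 - 7) = 0.171478
L_4(0.3) = (0.3 - (-1))/(7 - (-1)) × (0.3 - 1)/(7 - 1) × (0.3 - 3)/(7 - 3) × (0.3 - 5)/(7 - 5) = -0.030073

P(0.3) = 8×L_0(0.3) + 13×L_1(0.3) + 14×L_2(0.3) + 12×L_3(0.3) + 23×L_4(0.3)
P(0.3) = 11.305098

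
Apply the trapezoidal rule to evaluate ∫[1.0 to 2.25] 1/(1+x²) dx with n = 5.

f(x) = 1/(1+x²)
a = 1.0, b = 2.25, n = 5
h = (b - a)/n = 0.250000

Trapezoidal rule: (h/2)[f(x₀) + 2f(x₁) + 2f(x₂) + ... + f(xₙ)]

x_0 = 1.0000, f(x_0) = 0.500000, coefficient = 1
x_1 = 1.2500, f(x_1) = 0.390244, coefficient = 2
x_2 = 1.5000, f(x_2) = 0.307692, coefficient = 2
x_3 = 1.7500, f(x_3) = 0.246154, coefficient = 2
x_4 = 2.0000, f(x_4) = 0.200000, coefficient = 2
x_5 = 2.2500, f(x_5) = 0.164948, coefficient = 1

I ≈ (0.250000/2) × 2.953129 = 0.369141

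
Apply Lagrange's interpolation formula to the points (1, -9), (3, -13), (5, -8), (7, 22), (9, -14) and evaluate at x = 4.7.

Lagrange interpolation formula:
P(x) = Σ yᵢ × Lᵢ(x)
where Lᵢ(x) = Π_{j≠i} (x - xⱼ)/(xᵢ - xⱼ)

L_0(4.7) = (4.7 - 3)/(1 - 3) × (4.7 - 5)/(1 - 5) × (4.7 - 7)/(1 - 7) × (4.7 - 9)/(1 - 9) = -0.013135
L_1(4.7) = (4.7 - 1)/(3 - 1) × (4.7 - 5)/(3 - 5) × (4.7 - 7)/(3 - 7) × (4.7 - 9)/(3 - 9) = 0.114353
L_2(4.7) = (4.7 - 1)/(5 - 1) × (4.7 - 3)/(5 - 3) × (4.7 - 7)/(5 - 7) × (4.7 - 9)/(5 - 9) = 0.972002
L_3(4.7) = (4.7 - 1)/(7 - 1) × (4.7 - 3)/(7 - 3) × (4.7 - 5)/(7 - 5) × (4.7 - 9)/(7 - 9) = -0.084522
L_4(4.7) = (4.7 - 1)/(9 - 1) × (4.7 - 3)/(9 - 3) × (4.7 - 5)/(9 - 5) × (4.7 - 7)/(9 - 7) = 0.011302

P(4.7) = (-9)×L_0(4.7) + (-13)×L_1(4.7) + (-8)×L_2(4.7) + 22×L_3(4.7) + (-14)×L_4(4.7)
P(4.7) = -11.162101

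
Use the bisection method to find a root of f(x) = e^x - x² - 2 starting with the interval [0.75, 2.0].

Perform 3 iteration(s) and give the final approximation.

f(x) = e^x - x² - 2
Initial interval: [0.75, 2.0]

Iteration 1:
  c_1 = (0.750000 + 2.000000)/2 = 1.375000
  f(c_1) = f(1.375000) = 0.064452
  f(a) × f(c) < 0, new interval: [0.750000, 1.375000]
Iteration 2:
  c_2 = (0.750000 + 1.375000)/2 = 1.062500
  f(c_2) = f(1.062500) = -0.235310
  f(a) × f(c) ≥ 0, new interval: [1.062500, 1.375000]
Iteration 3:
  c_3 = (1.062500 + 1.375000)/2 = 1.218750
  f(c_3) = f(1.218750) = -0.102395
  f(a) × f(c) ≥ 0, new interval: [1.218750, 1.375000]

After 3 iteration(s), the approximation is c_3 = 1.218750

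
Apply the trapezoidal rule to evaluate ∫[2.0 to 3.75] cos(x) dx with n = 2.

f(x) = cos(x)
a = 2.0, b = 3.75, n = 2
h = (b - a)/n = 0.875000

Trapezoidal rule: (h/2)[f(x₀) + 2f(x₁) + 2f(x₂) + ... + f(xₙ)]

x_0 = 2.0000, f(x_0) = -0.416147, coefficient = 1
x_1 = 2.8750, f(x_1) = -0.964674, coefficient = 2
x_2 = 3.7500, f(x_2) = -0.820559, coefficient = 1

I ≈ (0.875000/2) × -3.166054 = -1.385149
Exact value: -1.480859
Error: 0.095710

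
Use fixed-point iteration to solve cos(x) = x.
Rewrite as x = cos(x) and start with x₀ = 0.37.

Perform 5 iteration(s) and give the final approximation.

Equation: cos(x) = x
Fixed-point form: x = cos(x)
x₀ = 0.37

x_1 = g(0.370000) = 0.932327
x_2 = g(0.932327) = 0.595967
x_3 = g(0.595967) = 0.827606
x_4 = g(0.827606) = 0.676640
x_5 = g(0.676640) = 0.779681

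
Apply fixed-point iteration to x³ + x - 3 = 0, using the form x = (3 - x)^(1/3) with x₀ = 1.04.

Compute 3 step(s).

Equation: x³ + x - 3 = 0
Fixed-point form: x = (3 - x)^(1/3)
x₀ = 1.04

x_1 = g(1.040000) = 1.251465
x_2 = g(1.251465) = 1.204735
x_3 = g(1.204735) = 1.215373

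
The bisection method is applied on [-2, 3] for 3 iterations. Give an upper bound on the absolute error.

Bisection error bound: |error| ≤ (b-a)/2^n
|error| ≤ (3 - (-2))/2^3 = 5/2^3
|error| ≤ 0.6250000000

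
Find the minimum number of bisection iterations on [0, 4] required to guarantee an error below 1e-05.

We need (b-a)/2^n ≤ 1e-05
(4 - 0)/2^n ≤ 1e-05
4/2^n ≤ 1e-05
2^n ≥ 400000
n ≥ log₂(400000) = 18.61
n ≥ 19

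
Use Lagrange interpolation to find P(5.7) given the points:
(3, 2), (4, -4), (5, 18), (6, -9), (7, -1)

Lagrange interpolation formula:
P(x) = Σ yᵢ × Lᵢ(x)
where Lᵢ(x) = Π_{j≠i} (x - xⱼ)/(xᵢ - xⱼ)

L_0(5.7) = (5.7 - 4)/(3 - 4) × (5.7 - 5)/(3 - 5) × (5.7 - 6)/(3 - 6) × (5.7 - 7)/(3 - 7) = 0.019337
L_1(5.7) = (5.7 - 3)/(4 - 3) × (5.7 - 5)/(4 - 5) × (5.7 - 6)/(4 - 6) × (5.7 - 7)/(4 - 7) = -0.122850
L_2(5.7) = (5.7 - 3)/(5 - 3) × (5.7 - 4)/(5 - 4) × (5.7 - 6)/(5 - 6) × (5.7 - 7)/(5 - 7) = 0.447525
L_3(5.7) = (5.7 - 3)/(6 - 3) × (5.7 - 4)/(6 - 4) × (5.7 - 5)/(6 - 5) × (5.7 - 7)/(6 - 7) = 0.696150
L_4(5.7) = (5.7 - 3)/(7 - 3) × (5.7 - 4)/(7 - 4) × (5.7 - 5)/(7 - 5) × (5.7 - 6)/(7 - 6) = -0.040162

P(5.7) = 2×L_0(5.7) + (-4)×L_1(5.7) + 18×L_2(5.7) + (-9)×L_3(5.7) + (-1)×L_4(5.7)
P(5.7) = 2.360337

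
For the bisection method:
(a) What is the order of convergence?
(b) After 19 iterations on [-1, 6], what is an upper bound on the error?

(a) Bisection has linear (order 1) convergence; the error is halved each step.

(b) Error bound = (b-a)/2^n = (6 - (-1))/2^{19}
    = 7/2^{19}

(a) 1 (linear); (b) error ≤ 1.34e-05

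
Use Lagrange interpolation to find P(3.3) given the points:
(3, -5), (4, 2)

Lagrange interpolation formula:
P(x) = Σ yᵢ × Lᵢ(x)
where Lᵢ(x) = Π_{j≠i} (x - xⱼ)/(xᵢ - xⱼ)

L_0(3.3) = (3.3 - 4)/(3 - 4) = 0.700000
L_1(3.3) = (3.3 - 3)/(4 - 3) = 0.300000

P(3.3) = (-5)×L_0(3.3) + 2×L_1(3.3)
P(3.3) = -2.900000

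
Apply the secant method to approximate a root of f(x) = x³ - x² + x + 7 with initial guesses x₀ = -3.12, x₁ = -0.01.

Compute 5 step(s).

f(x) = x³ - x² + x + 7
x₀ = -3.12, x₁ = -0.01

Secant formula: x_{n+1} = x_n - f(x_n)(x_n - x_{n-1})/(f(x_n) - f(x_{n-1}))

Iteration 1:
  f(-3.120000) = -36.225728
  f(-0.010000) = 6.989899
  x_2 = -0.010000 - 6.989899×(-0.010000 - (-3.120000))/(6.989899 - (-36.225728))
       = -0.513026
Iteration 2:
  f(-0.010000) = 6.989899
  f(-0.513026) = 6.088752
  x_3 = -0.513026 - 6.088752×(-0.513026 - (-0.010000))/(6.088752 - 6.989899)
       = -3.911806
Iteration 3:
  f(-0.513026) = 6.088752
  f(-3.911806) = -72.073395
  x_4 = -3.911806 - (-72.073395)×(-3.911806 - (-0.513026))/(-72.073395 - 6.088752)
       = -0.777788
Iteration 4:
  f(-3.911806) = -72.073395
  f(-0.777788) = 5.146734
  x_5 = -0.777788 - 5.146734×(-0.777788 - (-3.911806))/(5.146734 - (-72.073395))
       = -0.986670
Iteration 5:
  f(-0.777788) = 5.146734
  f(-0.986670) = 4.079269
  x_6 = -0.986670 - 4.079269×(-0.986670 - (-0.777788))/(4.079269 - 5.146734)
       = -1.784907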